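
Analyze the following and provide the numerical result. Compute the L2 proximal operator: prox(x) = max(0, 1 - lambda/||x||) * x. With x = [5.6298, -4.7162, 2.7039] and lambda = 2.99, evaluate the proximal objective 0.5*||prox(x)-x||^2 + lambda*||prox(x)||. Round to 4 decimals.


Step 1: Compute ||x||.
||x|| = 7.8261
Step 2: Compute scaling factor.
scale = max(0, 1 - 2.99/7.8261) = 0.6179
Step 3: prox(x) = [3.4789, -2.9144, 1.6709]
||prox(x)|| = 4.8361
Step 4: Proximal objective.
0.5*||prox-x||^2 = 4.4701
lambda*||prox|| = 14.4599
Total = 18.9301


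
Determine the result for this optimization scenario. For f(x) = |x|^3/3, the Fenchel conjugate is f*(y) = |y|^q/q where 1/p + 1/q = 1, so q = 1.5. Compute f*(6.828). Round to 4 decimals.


The conjugate exponent q satisfies 1/p + 1/q = 1.
p = 3, so q = 3/(3 - 1) = 1.5
|y|^q = 6.828^1.5 = 17.8419
f*(6.828) = 17.8419 / 1.5 = 11.8946


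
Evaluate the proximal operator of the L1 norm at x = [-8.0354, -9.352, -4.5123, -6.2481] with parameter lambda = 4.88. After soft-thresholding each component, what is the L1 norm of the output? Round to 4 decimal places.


Soft-thresholding with lambda = 4.88:
prox(-8.0354) = sign(-8.0354)*max(|-8.0354| - 4.88, 0) = -3.1554
prox(-9.352) = sign(-9.352)*max(|-9.352| - 4.88, 0) = -4.472
prox(-4.5123) = sign(-4.5123)*max(|-4.5123| - 4.88, 0) = 0.0
prox(-6.2481) = sign(-6.2481)*max(|-6.2481| - 4.88, 0) = -1.3681
prox(x) = [-3.1554, -4.472, 0.0, -1.3681]
||prox(x)||_1 = 3.1554 + 4.472 + 0.0 + 1.3681 = 8.9955


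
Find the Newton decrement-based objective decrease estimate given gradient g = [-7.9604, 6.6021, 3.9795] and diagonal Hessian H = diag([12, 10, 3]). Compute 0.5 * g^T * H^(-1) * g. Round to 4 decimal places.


Step 1: H is diagonal, so H^(-1) * g = [-0.6634, 0.6602, 1.3265].
Step 2: g^T H^(-1) g = sum_i g_i^2 / H_ii
  = (-7.9604)^2/12 + (6.6021)^2/10 + (3.9795)^2/3
  = 5.2807 + 4.3588 + 5.2788 = 14.9182
Step 3: Objective decrease = 0.5 * g^T H^(-1) g = 7.4591


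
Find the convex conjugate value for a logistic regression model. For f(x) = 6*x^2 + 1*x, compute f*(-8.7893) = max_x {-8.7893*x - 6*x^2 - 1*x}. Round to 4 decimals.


f*(y) = sup_x {y*x - a*x^2 - b*x} = sup_x {(y-b)*x - a*x^2}
FOC: (y - b) - 2a*x = 0 => x* = (y - b)/(2a)
x* = (-8.7893 - 1)/(2*6) = -0.8158
f*(-8.7893) = (y-b)^2/(4a) = (-8.7893 - 1)^2/(4*6)
= 95.8304/24 = 3.9929


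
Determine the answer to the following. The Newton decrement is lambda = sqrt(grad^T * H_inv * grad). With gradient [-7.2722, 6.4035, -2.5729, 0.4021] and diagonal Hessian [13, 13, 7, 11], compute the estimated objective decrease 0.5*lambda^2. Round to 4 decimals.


Step 1: H is diagonal, so H^(-1) * g = [-0.5594, 0.4926, -0.3676, 0.0366].
Step 2: g^T H^(-1) g = sum_i g_i^2 / H_ii
  = (-7.2722)^2/13 + (6.4035)^2/13 + (-2.5729)^2/7 + (0.4021)^2/11
  = 4.0681 + 3.1542 + 0.9457 + 0.0147 = 8.1827
Step 3: Objective decrease = 0.5 * g^T H^(-1) g = 4.0913


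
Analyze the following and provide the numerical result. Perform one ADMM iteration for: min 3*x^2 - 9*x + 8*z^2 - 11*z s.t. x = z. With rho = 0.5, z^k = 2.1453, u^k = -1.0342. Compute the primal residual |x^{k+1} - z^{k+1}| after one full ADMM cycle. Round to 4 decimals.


ADMM iteration with rho = 0.5, z^k = 2.1453, u^k = -1.0342
Step 1: x-update.
Minimize 3*x^2 - 9*x + (0.5/2)*(x - 2.1453 - 1.0342)^2
FOC: (2*3 + 0.5)*x = 9 + 0.5*(2.1453 + 1.0342)
x^{k+1} = 1.6292
Step 2: z-update.
Minimize 8*z^2 - 11*z + (0.5/2)*(1.6292 - z - 1.0342)^2
FOC: (2*8 + 0.5)*z = 11 + 0.5*(1.6292 - 1.0342)
z^{k+1} = 0.6847
Step 3: u-update.
u^{k+1} = -1.0342 + 1.6292 - 0.6847 = -0.0897
Step 4: Primal residual = |1.6292 - 0.6847| = 0.9445


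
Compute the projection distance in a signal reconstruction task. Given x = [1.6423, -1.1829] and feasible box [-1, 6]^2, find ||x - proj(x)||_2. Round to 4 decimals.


Project each component onto [-1, 6].
clip(1.6423) = 1.6423, clip(-1.1829) = -1.0
Projection = [1.6423, -1.0]
Squared diffs: [0.0, 0.0335]
Distance = sqrt(0.0335) = 0.1829


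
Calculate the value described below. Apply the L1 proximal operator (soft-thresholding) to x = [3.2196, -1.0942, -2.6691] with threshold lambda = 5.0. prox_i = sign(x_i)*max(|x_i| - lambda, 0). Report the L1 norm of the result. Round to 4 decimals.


Soft-thresholding with lambda = 5.0:
prox(3.2196) = sign(3.2196)*max(|3.2196| - 5.0, 0) = 0.0
prox(-1.0942) = sign(-1.0942)*max(|-1.0942| - 5.0, 0) = 0.0
prox(-2.6691) = sign(-2.6691)*max(|-2.6691| - 5.0, 0) = 0.0
prox(x) = [0.0, 0.0, 0.0]
||prox(x)||_1 = 0.0 + 0.0 + 0.0 = 0.0


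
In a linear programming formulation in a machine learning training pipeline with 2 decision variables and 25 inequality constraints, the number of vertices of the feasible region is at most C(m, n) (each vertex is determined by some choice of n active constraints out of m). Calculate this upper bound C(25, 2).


Each vertex corresponds to some choice of n active constraints out of m, so the number of vertices is at most C(m, n) = m! / (n!(m-n)!).
m = 25, n = 2
Numerator: 25 * 24
Denominator: 2! = 2
C(25, 2) = 300


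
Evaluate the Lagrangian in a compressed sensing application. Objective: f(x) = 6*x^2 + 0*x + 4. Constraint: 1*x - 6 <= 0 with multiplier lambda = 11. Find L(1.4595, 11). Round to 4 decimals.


Step 1: Evaluate f(x).
f(1.4595) = 6*1.4595^2 + 0*1.4595 + 4 = 16.7808
Step 2: Evaluate g(x).
g(1.4595) = 1*1.4595 - 6 = -4.5405
Step 3: Compute Lagrangian.
L = 16.7808 + 11*-4.5405 = -33.1647


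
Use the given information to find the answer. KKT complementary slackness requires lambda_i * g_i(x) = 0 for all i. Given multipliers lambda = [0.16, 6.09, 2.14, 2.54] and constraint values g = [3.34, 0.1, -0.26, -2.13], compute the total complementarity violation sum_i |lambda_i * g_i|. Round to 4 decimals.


KKT complementary slackness check:
lambda_1 * g_1 = 0.16 * 3.34 = 0.5344
lambda_2 * g_2 = 6.09 * 0.1 = 0.609
lambda_3 * g_3 = 2.14 * -0.26 = -0.5564
lambda_4 * g_4 = 2.54 * -2.13 = -5.4102
Total violation = 0.5344 + 0.609 + 0.5564 + 5.4102 = 7.11


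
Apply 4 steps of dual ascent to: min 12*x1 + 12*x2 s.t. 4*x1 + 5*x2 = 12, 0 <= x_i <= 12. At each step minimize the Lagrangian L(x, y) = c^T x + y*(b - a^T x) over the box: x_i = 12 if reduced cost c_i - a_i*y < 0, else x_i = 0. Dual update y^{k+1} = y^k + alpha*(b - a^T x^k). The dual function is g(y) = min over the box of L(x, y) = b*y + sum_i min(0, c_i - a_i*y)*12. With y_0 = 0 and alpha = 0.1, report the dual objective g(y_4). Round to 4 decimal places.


Dual ascent for LP: min 12*x1 + 12*x2, 4*x1 + 5*x2 = 12, 0 <= x_i <= 12
Step 1: y^k = 0.0, reduced costs: (12.0, 12.0)
  x^k = (0.0, 0.0), subgradient = b - a^T x = 12.0
  y^{k+1} = 0.0 + 0.1*12.0 = 1.2
Step 2: y^k = 1.2, reduced costs: (7.2, 6.0)
  x^k = (0.0, 0.0), subgradient = b - a^T x = 12.0
  y^{k+1} = 1.2 + 0.1*12.0 = 2.4
Step 3: y^k = 2.4, reduced costs: (2.4, 0.0)
  x^k = (0.0, 0.0), subgradient = b - a^T x = 12.0
  y^{k+1} = 2.4 + 0.1*12.0 = 3.6
Step 4: y^k = 3.6, reduced costs: (-2.4, -6.0)
  x^k = (12.0, 12.0), subgradient = b - a^T x = -96.0
  y^{k+1} = 3.6 + 0.1*-96.0 = -6.0
Dual objective at y_4 = -6.0: reduced costs (36.0, 42.0), box minimizer x = (0.0, 0.0)
g(y_4) = b*y + (c1 - a1*y)*x1 + (c2 - a2*y)*x2 = 12*(-6.0) + 36.0*0.0 + 42.0*0.0 = -72.0 + 0.0 + 0.0 = -72.0


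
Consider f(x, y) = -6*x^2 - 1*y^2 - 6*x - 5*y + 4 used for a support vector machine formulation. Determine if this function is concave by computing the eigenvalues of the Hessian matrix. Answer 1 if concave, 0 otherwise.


The Hessian of f(x,y) = -6*x^2 - 1*y^2 - 6*x - 5*y + 4 is:
H = [[-12, 0], [0, -2]]
Trace = -12 - 2 = -14
Determinant = -12*-2 - (0)^2 = 24
Discriminant = (-14)^2 - 4*24 = 100.0
Eigenvalues: lambda_1 = -12.0, lambda_2 = -2.0
The function is concave.

1


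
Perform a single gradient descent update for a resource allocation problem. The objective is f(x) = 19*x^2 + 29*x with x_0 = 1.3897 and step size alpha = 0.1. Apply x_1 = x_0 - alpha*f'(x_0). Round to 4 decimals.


We compute the gradient at x_0 and apply the update.
f'(x) = 38*x + 29
f'(1.3897) = 38*1.3897 + 29 = 81.8086
x_1 = 1.3897 - 0.1*81.8086 = -6.7912


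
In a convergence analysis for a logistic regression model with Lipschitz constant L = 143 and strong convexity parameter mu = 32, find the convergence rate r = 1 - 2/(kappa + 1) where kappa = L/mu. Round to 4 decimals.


Step 1: Compute the condition number.
kappa = L/mu = 143/32 = 4.4688
Step 2: Compute the convergence rate.
r = 1 - 2/(kappa + 1) = 1 - 2*mu/(L + mu) = (L - mu)/(L + mu) = 111/175 = 0.6343


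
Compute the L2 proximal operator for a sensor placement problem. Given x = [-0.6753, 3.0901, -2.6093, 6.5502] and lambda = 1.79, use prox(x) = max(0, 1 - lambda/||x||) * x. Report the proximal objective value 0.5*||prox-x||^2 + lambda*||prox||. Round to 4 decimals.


Step 1: Compute ||x||.
||x|| = 7.7278
Step 2: Compute scaling factor.
scale = max(0, 1 - 1.79/7.7278) = 0.7684
Step 3: prox(x) = [-0.5189, 2.3743, -2.0049, 5.033]
||prox(x)|| = 5.9378
Step 4: Proximal objective.
0.5*||prox-x||^2 = 1.6021
lambda*||prox|| = 10.6287
Total = 12.2306


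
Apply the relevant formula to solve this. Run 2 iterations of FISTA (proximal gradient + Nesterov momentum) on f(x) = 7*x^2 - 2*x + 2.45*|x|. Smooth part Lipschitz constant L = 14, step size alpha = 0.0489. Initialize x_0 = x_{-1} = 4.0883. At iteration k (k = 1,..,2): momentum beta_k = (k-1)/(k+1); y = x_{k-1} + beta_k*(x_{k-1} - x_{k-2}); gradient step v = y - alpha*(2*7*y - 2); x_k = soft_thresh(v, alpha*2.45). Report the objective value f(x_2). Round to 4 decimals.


FISTA on f(x) = 7*x^2 - 2*x + 2.45*|x|
L = 14, alpha = 0.0489
Iteration 1: beta = 0.0, y = 4.0883 + 0.0*(4.0883 - 4.0883) = 4.0883
  grad(y) = 55.2362, v = y - alpha*grad = 1.3872
  prox(v) = soft_thresh(1.3872, 0.1198) = 1.2674
Iteration 2: beta = 0.3333, y = 1.2674 + 0.3333*(1.2674 - 4.0883) = 0.3272
  grad(y) = 2.5802, v = y - alpha*grad = 0.201
  prox(v) = soft_thresh(0.201, 0.1198) = 0.0812
f(x_2) = 7*0.0812^2 - 2*0.0812 + 2.45*|0.0812| = 0.0827


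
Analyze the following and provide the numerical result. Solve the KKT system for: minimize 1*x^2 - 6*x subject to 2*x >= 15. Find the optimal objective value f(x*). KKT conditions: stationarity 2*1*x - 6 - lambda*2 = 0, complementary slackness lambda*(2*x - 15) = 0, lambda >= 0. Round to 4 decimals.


Step 1: Try lambda = 0 (constraint inactive).
x_unc = 6/(2*1) = 3.0
Check: 2*3.0 = 6.0 < 15 -- violated!
Step 2: Constraint must be active: 2*x = 15
x* = 15/2 = 7.5
lambda = (2*1*7.5 - 6)/2 = 4.5
Step 3: Compute optimal value.
f(x*) = 1*7.5^2 - 6*7.5 = 11.25


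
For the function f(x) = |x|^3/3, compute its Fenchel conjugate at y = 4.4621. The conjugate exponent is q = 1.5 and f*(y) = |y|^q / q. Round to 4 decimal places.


The conjugate exponent q satisfies 1/p + 1/q = 1.
p = 3, so q = 3/(3 - 1) = 1.5
|y|^q = 4.4621^1.5 = 9.4256
f*(4.4621) = 9.4256 / 1.5 = 6.2837


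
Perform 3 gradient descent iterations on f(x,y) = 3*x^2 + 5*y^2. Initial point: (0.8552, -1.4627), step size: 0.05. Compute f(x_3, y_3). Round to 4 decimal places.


Gradient descent on f(x,y) = 3*x^2 + 5*y^2.
Starting point: (0.8552, -1.4627), alpha = 0.05
Step 1: grad_x = 2*3*0.8552 = 5.1312, grad_y = 2*5*-1.4627 = -14.627
  x_1 = 0.8552 - 0.05*5.1312 = 0.5986
  y_1 = -1.4627 - 0.05*-14.627 = -0.7314
Step 2: grad_x = 2*3*0.5986 = 3.5918, grad_y = 2*5*-0.7314 = -7.3135
  x_2 = 0.5986 - 0.05*3.5918 = 0.419
  y_2 = -0.7314 - 0.05*-7.3135 = -0.3657
Step 3: grad_x = 2*3*0.419 = 2.5143, grad_y = 2*5*-0.3657 = -3.6568
  x_3 = 0.419 - 0.05*2.5143 = 0.2933
  y_3 = -0.3657 - 0.05*-3.6568 = -0.1828
f(0.2933, -0.1828) = 3*0.2933^2 + 5*(-0.1828)^2 = 0.4253


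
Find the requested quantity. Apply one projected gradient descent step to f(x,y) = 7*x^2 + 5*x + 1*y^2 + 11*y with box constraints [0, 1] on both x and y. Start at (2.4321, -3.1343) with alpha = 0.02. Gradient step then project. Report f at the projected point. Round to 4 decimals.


Step 1: Compute gradient at (2.4321, -3.1343).
grad_x = 2*7*2.4321 + 5 = 39.0494
grad_y = 2*1*-3.1343 + 11 = 4.7314
Step 2: Gradient step.
x_raw = 2.4321 - 0.02*39.0494 = 1.6511
y_raw = -3.1343 - 0.02*4.7314 = -3.2289
Step 3: Project onto [0, 1].
x_proj = clip(1.6511) = 1.0
y_proj = clip(-3.2289) = 0.0
Step 4: Evaluate f.
f(1.0, 0.0) = 12.0


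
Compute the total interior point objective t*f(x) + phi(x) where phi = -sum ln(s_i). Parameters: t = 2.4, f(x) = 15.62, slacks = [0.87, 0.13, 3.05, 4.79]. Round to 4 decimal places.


Step 1: Compute log-barrier.
ln values: [-0.1393, -2.0402, 1.1151, 1.5665]
phi = -(-0.1393 - 2.0402 + 1.1151 + 1.5665) = -0.5022
Step 2: Compute augmented objective.
t*f(x) = 2.4*15.62 = 37.488
Total = 37.488 - 0.5022 = 36.9858


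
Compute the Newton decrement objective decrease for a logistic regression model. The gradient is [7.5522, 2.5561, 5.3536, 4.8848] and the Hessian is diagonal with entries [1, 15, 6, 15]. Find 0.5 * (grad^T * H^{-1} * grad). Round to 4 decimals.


Step 1: H is diagonal, so H^(-1) * g = [7.5522, 0.1704, 0.8923, 0.3257].
Step 2: g^T H^(-1) g = sum_i g_i^2 / H_ii
  = (7.5522)^2/1 + (2.5561)^2/15 + (5.3536)^2/6 + (4.8848)^2/15
  = 57.0357 + 0.4356 + 4.7768 + 1.5908 = 63.8389
Step 3: Objective decrease = 0.5 * g^T H^(-1) g = 31.9194


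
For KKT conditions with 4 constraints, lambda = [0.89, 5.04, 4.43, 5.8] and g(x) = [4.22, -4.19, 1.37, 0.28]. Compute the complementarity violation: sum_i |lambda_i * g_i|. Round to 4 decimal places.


KKT complementary slackness check:
lambda_1 * g_1 = 0.89 * 4.22 = 3.7558
lambda_2 * g_2 = 5.04 * -4.19 = -21.1176
lambda_3 * g_3 = 4.43 * 1.37 = 6.0691
lambda_4 * g_4 = 5.8 * 0.28 = 1.624
Total violation = 3.7558 + 21.1176 + 6.0691 + 1.624 = 32.5665


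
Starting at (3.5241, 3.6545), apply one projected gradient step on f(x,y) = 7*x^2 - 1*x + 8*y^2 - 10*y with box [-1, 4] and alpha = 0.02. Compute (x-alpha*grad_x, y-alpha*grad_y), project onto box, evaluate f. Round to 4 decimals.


Step 1: Compute gradient at (3.5241, 3.6545).
grad_x = 2*7*3.5241 - 1 = 48.3374
grad_y = 2*8*3.6545 - 10 = 48.472
Step 2: Gradient step.
x_raw = 3.5241 - 0.02*48.3374 = 2.5574
y_raw = 3.6545 - 0.02*48.472 = 2.6851
Step 3: Project onto [-1, 4].
x_proj = clip(2.5574) = 2.5574
y_proj = clip(2.6851) = 2.6851
Step 4: Evaluate f.
f(2.5574, 2.6851) = 74.0488


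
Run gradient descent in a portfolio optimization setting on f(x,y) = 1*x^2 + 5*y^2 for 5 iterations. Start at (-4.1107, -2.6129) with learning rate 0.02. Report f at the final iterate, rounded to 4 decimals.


Gradient descent on f(x,y) = 1*x^2 + 5*y^2.
Starting point: (-4.1107, -2.6129), alpha = 0.02
Step 1: grad_x = 2*1*-4.1107 = -8.2214, grad_y = 2*5*-2.6129 = -26.129
  x_1 = -4.1107 - 0.02*-8.2214 = -3.9463
  y_1 = -2.6129 - 0.02*-26.129 = -2.0903
Step 2: grad_x = 2*1*-3.9463 = -7.8925, grad_y = 2*5*-2.0903 = -20.9032
  x_2 = -3.9463 - 0.02*-7.8925 = -3.7884
  y_2 = -2.0903 - 0.02*-20.9032 = -1.6723
Step 3: grad_x = 2*1*-3.7884 = -7.5768, grad_y = 2*5*-1.6723 = -16.7226
  x_3 = -3.7884 - 0.02*-7.5768 = -3.6369
  y_3 = -1.6723 - 0.02*-16.7226 = -1.3378
Step 4: grad_x = 2*1*-3.6369 = -7.2738, grad_y = 2*5*-1.3378 = -13.378
  x_4 = -3.6369 - 0.02*-7.2738 = -3.4914
  y_4 = -1.3378 - 0.02*-13.378 = -1.0702
Step 5: grad_x = 2*1*-3.4914 = -6.9828, grad_y = 2*5*-1.0702 = -10.7024
  x_5 = -3.4914 - 0.02*-6.9828 = -3.3518
  y_5 = -1.0702 - 0.02*-10.7024 = -0.8562
f(-3.3518, -0.8562) = 1*(-3.3518)^2 + 5*(-0.8562)^2 = 14.8996


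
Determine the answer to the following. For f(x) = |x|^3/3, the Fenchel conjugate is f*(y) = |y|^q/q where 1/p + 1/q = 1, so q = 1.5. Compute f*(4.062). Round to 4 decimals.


The conjugate exponent q satisfies 1/p + 1/q = 1.
p = 3, so q = 3/(3 - 1) = 1.5
|y|^q = 4.062^1.5 = 8.1867
f*(4.062) = 8.1867 / 1.5 = 5.4578


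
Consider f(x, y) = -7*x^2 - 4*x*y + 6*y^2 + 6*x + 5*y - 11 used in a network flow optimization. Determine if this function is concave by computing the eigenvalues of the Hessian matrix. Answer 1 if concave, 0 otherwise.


The Hessian of f(x,y) = -7*x^2 - 4*x*y + 6*y^2 + 6*x + 5*y - 11 is:
H = [[-14, -4], [-4, 12]]
Trace = -14 + 12 = -2
Determinant = -14*12 - (-4)^2 = -184
Discriminant = (-2)^2 - 4*-184 = 740.0
Eigenvalues: lambda_1 = -14.6015, lambda_2 = 12.6015
The function is not concave.

0


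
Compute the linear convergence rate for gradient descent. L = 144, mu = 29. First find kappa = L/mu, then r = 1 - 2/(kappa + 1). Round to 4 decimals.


Step 1: Compute the condition number.
kappa = L/mu = 144/29 = 4.9655
Step 2: Compute the convergence rate.
r = 1 - 2/(kappa + 1) = 1 - 2*mu/(L + mu) = (L - mu)/(L + mu) = 115/173 = 0.6647


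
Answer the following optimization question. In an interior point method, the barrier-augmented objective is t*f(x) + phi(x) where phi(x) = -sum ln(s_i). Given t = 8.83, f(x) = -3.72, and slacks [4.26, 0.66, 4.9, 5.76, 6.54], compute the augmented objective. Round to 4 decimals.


Step 1: Compute log-barrier.
ln values: [1.4493, -0.4155, 1.5892, 1.7509, 1.8779]
phi = -(1.4493 - 0.4155 + 1.5892 + 1.7509 + 1.8779) = -6.2519
Step 2: Compute augmented objective.
t*f(x) = 8.83*-3.72 = -32.8476
Total = -32.8476 - 6.2519 = -39.0995


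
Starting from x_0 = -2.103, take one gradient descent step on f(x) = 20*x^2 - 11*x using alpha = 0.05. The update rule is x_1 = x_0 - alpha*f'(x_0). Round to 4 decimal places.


We compute the gradient at x_0 and apply the update.
f'(x) = 40*x - 11
f'(-2.103) = 40*-2.103 - 11 = -95.12
x_1 = -2.103 - 0.05*-95.12 = 2.653


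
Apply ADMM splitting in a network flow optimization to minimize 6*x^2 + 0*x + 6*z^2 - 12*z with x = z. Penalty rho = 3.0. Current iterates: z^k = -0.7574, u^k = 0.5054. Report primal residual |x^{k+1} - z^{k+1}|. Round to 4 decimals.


ADMM iteration with rho = 3.0, z^k = -0.7574, u^k = 0.5054
Step 1: x-update.
Minimize 6*x^2 + 0*x + (3.0/2)*(x + 0.7574 + 0.5054)^2
FOC: (2*6 + 3.0)*x = 0 + 3.0*(-0.7574 - 0.5054)
x^{k+1} = -0.2526
Step 2: z-update.
Minimize 6*z^2 - 12*z + (3.0/2)*(-0.2526 - z + 0.5054)^2
FOC: (2*6 + 3.0)*z = 12 + 3.0*(-0.2526 + 0.5054)
z^{k+1} = 0.8506
Step 3: u-update.
u^{k+1} = 0.5054 - 0.2526 - 0.8506 = -0.5977
Step 4: Primal residual = |-0.2526 - 0.8506| = 1.1031


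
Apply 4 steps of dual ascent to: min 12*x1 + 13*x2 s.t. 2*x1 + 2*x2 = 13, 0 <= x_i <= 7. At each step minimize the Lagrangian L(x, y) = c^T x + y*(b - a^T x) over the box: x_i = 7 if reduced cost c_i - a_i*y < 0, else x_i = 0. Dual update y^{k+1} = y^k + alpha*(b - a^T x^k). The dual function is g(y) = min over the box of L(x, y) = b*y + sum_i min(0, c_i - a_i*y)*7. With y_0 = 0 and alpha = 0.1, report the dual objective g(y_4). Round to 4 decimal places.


Dual ascent for LP: min 12*x1 + 13*x2, 2*x1 + 2*x2 = 13, 0 <= x_i <= 7
Step 1: y^k = 0.0, reduced costs: (12.0, 13.0)
  x^k = (0.0, 0.0), subgradient = b - a^T x = 13.0
  y^{k+1} = 0.0 + 0.1*13.0 = 1.3
Step 2: y^k = 1.3, reduced costs: (9.4, 10.4)
  x^k = (0.0, 0.0), subgradient = b - a^T x = 13.0
  y^{k+1} = 1.3 + 0.1*13.0 = 2.6
Step 3: y^k = 2.6, reduced costs: (6.8, 7.8)
  x^k = (0.0, 0.0), subgradient = b - a^T x = 13.0
  y^{k+1} = 2.6 + 0.1*13.0 = 3.9
Step 4: y^k = 3.9, reduced costs: (4.2, 5.2)
  x^k = (0.0, 0.0), subgradient = b - a^T x = 13.0
  y^{k+1} = 3.9 + 0.1*13.0 = 5.2
Dual objective at y_4 = 5.2: reduced costs (1.6, 2.6), box minimizer x = (0.0, 0.0)
g(y_4) = b*y + (c1 - a1*y)*x1 + (c2 - a2*y)*x2 = 13*5.2 + 1.6*0.0 + 2.6*0.0 = 67.6 + 0.0 + 0.0 = 67.6


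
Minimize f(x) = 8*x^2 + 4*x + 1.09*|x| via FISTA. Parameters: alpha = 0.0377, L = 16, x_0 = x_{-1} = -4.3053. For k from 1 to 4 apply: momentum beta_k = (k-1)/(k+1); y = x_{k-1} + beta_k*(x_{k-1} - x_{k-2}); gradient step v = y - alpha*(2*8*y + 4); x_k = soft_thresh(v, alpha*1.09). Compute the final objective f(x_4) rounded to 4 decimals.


FISTA on f(x) = 8*x^2 + 4*x + 1.09*|x|
L = 16, alpha = 0.0377
Iteration 1: beta = 0.0, y = -4.3053 + 0.0*(-4.3053 + 4.3053) = -4.3053
  grad(y) = -64.8848, v = y - alpha*grad = -1.8591
  prox(v) = soft_thresh(-1.8591, 0.0411) = -1.8181
Iteration 2: beta = 0.3333, y = -1.8181 + 0.3333*(-1.8181 + 4.3053) = -0.989
  grad(y) = -11.8235, v = y - alpha*grad = -0.5432
  prox(v) = soft_thresh(-0.5432, 0.0411) = -0.5021
Iteration 3: beta = 0.5, y = -0.5021 + 0.5*(-0.5021 + 1.8181) = 0.1558
  grad(y) = 6.4933, v = y - alpha*grad = -0.089
  prox(v) = soft_thresh(-0.089, 0.0411) = -0.0479
Iteration 4: beta = 0.6, y = -0.0479 + 0.6*(-0.0479 + 0.5021) = 0.2247
  grad(y) = 7.5949, v = y - alpha*grad = -0.0616
  prox(v) = soft_thresh(-0.0616, 0.0411) = -0.0206
f(x_4) = 8*(-0.0206)^2 + 4*(-0.0206) + 1.09*|-0.0206| = -0.0564


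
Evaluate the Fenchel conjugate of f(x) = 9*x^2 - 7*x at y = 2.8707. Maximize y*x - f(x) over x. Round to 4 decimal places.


f*(y) = sup_x {y*x - a*x^2 - b*x} = sup_x {(y-b)*x - a*x^2}
FOC: (y - b) - 2a*x = 0 => x* = (y - b)/(2a)
x* = (2.8707 + 7)/(2*9) = 0.5484
f*(2.8707) = (y-b)^2/(4a) = (2.8707 + 7)^2/(4*9)
= 97.4307/36 = 2.7064


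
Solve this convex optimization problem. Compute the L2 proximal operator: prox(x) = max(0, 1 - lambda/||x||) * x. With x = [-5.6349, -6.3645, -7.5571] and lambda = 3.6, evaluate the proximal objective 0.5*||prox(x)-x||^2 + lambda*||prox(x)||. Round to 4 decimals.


Step 1: Compute ||x||.
||x|| = 11.374
Step 2: Compute scaling factor.
scale = max(0, 1 - 3.6/11.374) = 0.6835
Step 3: prox(x) = [-3.8514, -4.3501, -5.1652]
||prox(x)|| = 7.774
Step 4: Proximal objective.
0.5*||prox-x||^2 = 6.48
lambda*||prox|| = 27.9864
Total = 34.4665


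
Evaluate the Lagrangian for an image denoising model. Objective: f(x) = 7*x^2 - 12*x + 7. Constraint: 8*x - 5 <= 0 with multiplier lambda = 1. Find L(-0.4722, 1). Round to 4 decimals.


Step 1: Evaluate f(x).
f(-0.4722) = 7*(-0.4722)^2 - 12*(-0.4722) + 7 = 14.2272
Step 2: Evaluate g(x).
g(-0.4722) = 8*-0.4722 - 5 = -8.7776
Step 3: Compute Lagrangian.
L = 14.2272 + 1*-8.7776 = 5.4496


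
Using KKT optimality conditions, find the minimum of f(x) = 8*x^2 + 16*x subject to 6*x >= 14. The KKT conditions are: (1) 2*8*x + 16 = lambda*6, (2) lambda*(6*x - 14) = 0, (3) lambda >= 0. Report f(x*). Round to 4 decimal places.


Step 1: Try lambda = 0 (constraint inactive).
x_unc = -16/(2*8) = -1.0
Check: 6*-1.0 = -6.0 < 14 -- violated!
Step 2: Constraint must be active: 6*x = 14
x* = 14/6 = 7/3 = 2.3333 (rounded; the exact value 7/3 is used below)
lambda = (2*8*(7/3) + 16)/6 = 8.8889
Step 3: Compute optimal value.
f(x*) = 8*(7/3)^2 + 16*(7/3) = 80.8889


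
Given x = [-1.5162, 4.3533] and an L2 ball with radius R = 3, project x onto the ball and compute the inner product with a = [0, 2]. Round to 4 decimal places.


Step 1: Compute ||x|| (intermediates to 6 decimals).
||x|| = sqrt((-1.5162)^2 + 4.3533^2) = 4.609781
Step 2: Project.
Since ||x|| > R, scale = R/||x|| = 3/4.609781 = 0.65079, proj(x) = scale * x
proj(x) = [-0.986728, 2.833084]
Step 3: Dot product.
a^T * proj(x) = 0*(-0.986728) + 2*2.833084 = 5.6662


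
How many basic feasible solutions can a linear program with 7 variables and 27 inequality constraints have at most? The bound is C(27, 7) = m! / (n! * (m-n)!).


Each vertex corresponds to some choice of n active constraints out of m, so the number of vertices is at most C(m, n) = m! / (n!(m-n)!).
m = 27, n = 7
Numerator: 27 * 26 * 25 * 24 * 23 * 22 * 21
Denominator: 7! = 5040
C(27, 7) = 888030


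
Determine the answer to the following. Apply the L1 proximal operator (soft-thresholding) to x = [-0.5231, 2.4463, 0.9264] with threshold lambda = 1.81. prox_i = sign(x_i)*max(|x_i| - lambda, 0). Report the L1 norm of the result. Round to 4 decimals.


Soft-thresholding with lambda = 1.81:
prox(-0.5231) = sign(-0.5231)*max(|-0.5231| - 1.81, 0) = 0.0
prox(2.4463) = sign(2.4463)*max(|2.4463| - 1.81, 0) = 0.6363
prox(0.9264) = sign(0.9264)*max(|0.9264| - 1.81, 0) = 0.0
prox(x) = [0.0, 0.6363, 0.0]
||prox(x)||_1 = 0.0 + 0.6363 + 0.0 = 0.6363


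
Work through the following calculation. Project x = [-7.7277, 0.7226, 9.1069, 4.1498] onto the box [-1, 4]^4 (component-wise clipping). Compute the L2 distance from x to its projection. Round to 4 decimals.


Project each component onto [-1, 4].
clip(-7.7277) = -1.0, clip(0.7226) = 0.7226, clip(9.1069) = 4.0, clip(4.1498) = 4.0
Projection = [-1.0, 0.7226, 4.0, 4.0]
Squared diffs: [45.2619, 0.0, 26.0804, 0.0224]
Distance = sqrt(71.3647) = 8.4478


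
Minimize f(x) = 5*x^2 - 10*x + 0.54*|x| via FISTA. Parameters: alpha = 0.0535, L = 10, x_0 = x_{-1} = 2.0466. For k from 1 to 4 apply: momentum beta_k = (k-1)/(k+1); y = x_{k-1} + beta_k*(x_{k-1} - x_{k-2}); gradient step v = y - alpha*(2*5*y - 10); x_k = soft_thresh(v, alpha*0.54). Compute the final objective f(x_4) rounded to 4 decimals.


FISTA on f(x) = 5*x^2 - 10*x + 0.54*|x|
L = 10, alpha = 0.0535
Iteration 1: beta = 0.0, y = 2.0466 + 0.0*(2.0466 - 2.0466) = 2.0466
  grad(y) = 10.466, v = y - alpha*grad = 1.4867
  prox(v) = soft_thresh(1.4867, 0.0289) = 1.4578
Iteration 2: beta = 0.3333, y = 1.4578 + 0.3333*(1.4578 - 2.0466) = 1.2615
  grad(y) = 2.6151, v = y - alpha*grad = 1.1216
  prox(v) = soft_thresh(1.1216, 0.0289) = 1.0927
Iteration 3: beta = 0.5, y = 1.0927 + 0.5*(1.0927 - 1.4578) = 0.9102
  grad(y) = -0.8982, v = y - alpha*grad = 0.9582
  prox(v) = soft_thresh(0.9582, 0.0289) = 0.9293
Iteration 4: beta = 0.6, y = 0.9293 + 0.6*(0.9293 - 1.0927) = 0.8313
  grad(y) = -1.6868, v = y - alpha*grad = 0.9216
  prox(v) = soft_thresh(0.9216, 0.0289) = 0.8927
f(x_4) = 5*0.8927^2 - 10*0.8927 + 0.54*|0.8927| = -4.4604


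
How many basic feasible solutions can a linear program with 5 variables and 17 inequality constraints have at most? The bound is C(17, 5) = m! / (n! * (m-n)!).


Each vertex corresponds to some choice of n active constraints out of m, so the number of vertices is at most C(m, n) = m! / (n!(m-n)!).
m = 17, n = 5
Numerator: 17 * 16 * 15 * 14 * 13
Denominator: 5! = 120
C(17, 5) = 6188


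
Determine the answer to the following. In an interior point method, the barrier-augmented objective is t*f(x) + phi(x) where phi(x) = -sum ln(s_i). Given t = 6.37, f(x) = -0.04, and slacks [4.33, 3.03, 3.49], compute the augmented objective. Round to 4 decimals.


Step 1: Compute log-barrier.
ln values: [1.4656, 1.1086, 1.2499]
phi = -(1.4656 + 1.1086 + 1.2499) = -3.824
Step 2: Compute augmented objective.
t*f(x) = 6.37*-0.04 = -0.2548
Total = -0.2548 - 3.824 = -4.0788


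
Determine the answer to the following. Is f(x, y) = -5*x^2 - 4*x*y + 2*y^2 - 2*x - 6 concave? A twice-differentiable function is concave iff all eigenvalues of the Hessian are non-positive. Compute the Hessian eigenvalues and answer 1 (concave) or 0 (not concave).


The Hessian of f(x,y) = -5*x^2 - 4*x*y + 2*y^2 - 2*x - 6 is:
H = [[-10, -4], [-4, 4]]
Trace = -10 + 4 = -6
Determinant = -10*4 - (-4)^2 = -56
Discriminant = (-6)^2 - 4*-56 = 260.0
Eigenvalues: lambda_1 = -11.0623, lambda_2 = 5.0623
The function is not concave.

0


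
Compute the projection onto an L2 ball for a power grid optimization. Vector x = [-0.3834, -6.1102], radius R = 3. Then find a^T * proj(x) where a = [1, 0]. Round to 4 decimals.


Step 1: Compute ||x|| (intermediates to 6 decimals).
||x|| = sqrt((-0.3834)^2 + (-6.1102)^2) = 6.122217
Step 2: Project.
Since ||x|| > R, scale = R/||x|| = 3/6.122217 = 0.490019, proj(x) = scale * x
proj(x) = [-0.187873, -2.994114]
Step 3: Dot product.
a^T * proj(x) = 1*(-0.187873) + 0*(-2.994114) = -0.1879


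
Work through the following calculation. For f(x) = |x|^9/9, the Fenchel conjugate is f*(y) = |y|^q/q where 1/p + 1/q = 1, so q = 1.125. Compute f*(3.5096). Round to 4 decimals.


The conjugate exponent q satisfies 1/p + 1/q = 1.
p = 9, so q = 9/(9 - 1) = 1.125
|y|^q = 3.5096^1.125 = 4.106
f*(3.5096) = 4.106 / 1.125 = 3.6497


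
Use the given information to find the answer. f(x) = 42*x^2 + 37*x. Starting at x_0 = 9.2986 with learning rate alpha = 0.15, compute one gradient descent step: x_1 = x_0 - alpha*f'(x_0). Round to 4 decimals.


We compute the gradient at x_0 and apply the update.
f'(x) = 84*x + 37
f'(9.2986) = 84*9.2986 + 37 = 818.0824
x_1 = 9.2986 - 0.15*818.0824 = -113.4138


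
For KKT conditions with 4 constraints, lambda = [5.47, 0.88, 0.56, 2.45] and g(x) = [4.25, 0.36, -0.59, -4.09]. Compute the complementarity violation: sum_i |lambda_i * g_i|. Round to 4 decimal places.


KKT complementary slackness check:
lambda_1 * g_1 = 5.47 * 4.25 = 23.2475
lambda_2 * g_2 = 0.88 * 0.36 = 0.3168
lambda_3 * g_3 = 0.56 * -0.59 = -0.3304
lambda_4 * g_4 = 2.45 * -4.09 = -10.0205
Total violation = 23.2475 + 0.3168 + 0.3304 + 10.0205 = 33.9152


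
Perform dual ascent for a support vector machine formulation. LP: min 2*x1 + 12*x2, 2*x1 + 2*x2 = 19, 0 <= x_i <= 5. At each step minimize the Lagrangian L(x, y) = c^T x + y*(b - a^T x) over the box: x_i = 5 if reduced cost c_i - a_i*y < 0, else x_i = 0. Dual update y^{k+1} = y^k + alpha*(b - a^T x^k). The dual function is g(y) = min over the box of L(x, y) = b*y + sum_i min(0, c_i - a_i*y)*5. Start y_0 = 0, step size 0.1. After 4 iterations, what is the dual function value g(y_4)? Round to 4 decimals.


Dual ascent for LP: min 2*x1 + 12*x2, 2*x1 + 2*x2 = 19, 0 <= x_i <= 5
Step 1: y^k = 0.0, reduced costs: (2.0, 12.0)
  x^k = (0.0, 0.0), subgradient = b - a^T x = 19.0
  y^{k+1} = 0.0 + 0.1*19.0 = 1.9
Step 2: y^k = 1.9, reduced costs: (-1.8, 8.2)
  x^k = (5.0, 0.0), subgradient = b - a^T x = 9.0
  y^{k+1} = 1.9 + 0.1*9.0 = 2.8
Step 3: y^k = 2.8, reduced costs: (-3.6, 6.4)
  x^k = (5.0, 0.0), subgradient = b - a^T x = 9.0
  y^{k+1} = 2.8 + 0.1*9.0 = 3.7
Step 4: y^k = 3.7, reduced costs: (-5.4, 4.6)
  x^k = (5.0, 0.0), subgradient = b - a^T x = 9.0
  y^{k+1} = 3.7 + 0.1*9.0 = 4.6
Dual objective at y_4 = 4.6: reduced costs (-7.2, 2.8), box minimizer x = (5.0, 0.0)
g(y_4) = b*y + (c1 - a1*y)*x1 + (c2 - a2*y)*x2 = 19*4.6 + (-7.2)*5.0 + 2.8*0.0 = 87.4 - 36.0 + 0.0 = 51.4


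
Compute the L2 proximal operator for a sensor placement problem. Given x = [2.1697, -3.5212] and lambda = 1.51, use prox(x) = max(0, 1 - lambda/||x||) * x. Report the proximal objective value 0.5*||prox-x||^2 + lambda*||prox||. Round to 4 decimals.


Step 1: Compute ||x||.
||x|| = 4.136
Step 2: Compute scaling factor.
scale = max(0, 1 - 1.51/4.136) = 0.6349
Step 3: prox(x) = [1.3776, -2.2357]
||prox(x)|| = 2.626
Step 4: Proximal objective.
0.5*||prox-x||^2 = 1.1401
lambda*||prox|| = 3.9653
Total = 5.1053


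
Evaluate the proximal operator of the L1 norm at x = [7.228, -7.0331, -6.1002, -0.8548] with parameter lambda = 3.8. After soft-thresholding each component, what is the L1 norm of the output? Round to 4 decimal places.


Soft-thresholding with lambda = 3.8:
prox(7.228) = sign(7.228)*max(|7.228| - 3.8, 0) = 3.428
prox(-7.0331) = sign(-7.0331)*max(|-7.0331| - 3.8, 0) = -3.2331
prox(-6.1002) = sign(-6.1002)*max(|-6.1002| - 3.8, 0) = -2.3002
prox(-0.8548) = sign(-0.8548)*max(|-0.8548| - 3.8, 0) = 0.0
prox(x) = [3.428, -3.2331, -2.3002, 0.0]
||prox(x)||_1 = 3.428 + 3.2331 + 2.3002 + 0.0 = 8.9613


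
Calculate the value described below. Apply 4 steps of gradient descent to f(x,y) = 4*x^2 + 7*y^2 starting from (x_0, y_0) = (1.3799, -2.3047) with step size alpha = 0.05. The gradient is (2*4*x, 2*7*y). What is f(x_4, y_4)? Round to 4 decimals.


Gradient descent on f(x,y) = 4*x^2 + 7*y^2.
Starting point: (1.3799, -2.3047), alpha = 0.05
Step 1: grad_x = 2*4*1.3799 = 11.0392, grad_y = 2*7*-2.3047 = -32.2658
  x_1 = 1.3799 - 0.05*11.0392 = 0.8279
  y_1 = -2.3047 - 0.05*-32.2658 = -0.6914
Step 2: grad_x = 2*4*0.8279 = 6.6235, grad_y = 2*7*-0.6914 = -9.6797
  x_2 = 0.8279 - 0.05*6.6235 = 0.4968
  y_2 = -0.6914 - 0.05*-9.6797 = -0.2074
Step 3: grad_x = 2*4*0.4968 = 3.9741, grad_y = 2*7*-0.2074 = -2.9039
  x_3 = 0.4968 - 0.05*3.9741 = 0.2981
  y_3 = -0.2074 - 0.05*-2.9039 = -0.0622
Step 4: grad_x = 2*4*0.2981 = 2.3845, grad_y = 2*7*-0.0622 = -0.8712
  x_4 = 0.2981 - 0.05*2.3845 = 0.1788
  y_4 = -0.0622 - 0.05*-0.8712 = -0.0187
f(0.1788, -0.0187) = 4*0.1788^2 + 7*(-0.0187)^2 = 0.1304


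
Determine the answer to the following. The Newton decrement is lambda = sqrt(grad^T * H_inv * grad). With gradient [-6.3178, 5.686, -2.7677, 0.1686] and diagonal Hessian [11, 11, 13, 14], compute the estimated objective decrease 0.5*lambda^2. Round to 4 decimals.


Step 1: H is diagonal, so H^(-1) * g = [-0.5743, 0.5169, -0.2129, 0.012].
Step 2: g^T H^(-1) g = sum_i g_i^2 / H_ii
  = (-6.3178)^2/11 + (5.686)^2/11 + (-2.7677)^2/13 + (0.1686)^2/14
  = 3.6286 + 2.9391 + 0.5892 + 0.002 = 7.159
Step 3: Objective decrease = 0.5 * g^T H^(-1) g = 3.5795


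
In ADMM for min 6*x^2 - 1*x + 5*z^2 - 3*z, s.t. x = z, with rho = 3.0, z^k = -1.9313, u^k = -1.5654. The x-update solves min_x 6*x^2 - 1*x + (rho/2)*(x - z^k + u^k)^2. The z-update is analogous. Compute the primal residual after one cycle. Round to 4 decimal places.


ADMM iteration with rho = 3.0, z^k = -1.9313, u^k = -1.5654
Step 1: x-update.
Minimize 6*x^2 - 1*x + (3.0/2)*(x + 1.9313 - 1.5654)^2
FOC: (2*6 + 3.0)*x = 1 + 3.0*(-1.9313 + 1.5654)
x^{k+1} = -0.0065
Step 2: z-update.
Minimize 5*z^2 - 3*z + (3.0/2)*(-0.0065 - z - 1.5654)^2
FOC: (2*5 + 3.0)*z = 3 + 3.0*(-0.0065 - 1.5654)
z^{k+1} = -0.132
Step 3: u-update.
u^{k+1} = -1.5654 - 0.0065 + 0.132 = -1.4399
Step 4: Primal residual = |-0.0065 + 0.132| = 0.1255


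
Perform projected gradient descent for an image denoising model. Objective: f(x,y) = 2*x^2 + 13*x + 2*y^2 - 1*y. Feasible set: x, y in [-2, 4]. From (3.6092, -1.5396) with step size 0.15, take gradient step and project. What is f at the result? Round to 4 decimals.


Step 1: Compute gradient at (3.6092, -1.5396).
grad_x = 2*2*3.6092 + 13 = 27.4368
grad_y = 2*2*-1.5396 - 1 = -7.1584
Step 2: Gradient step.
x_raw = 3.6092 - 0.15*27.4368 = -0.5063
y_raw = -1.5396 - 0.15*-7.1584 = -0.4658
Step 3: Project onto [-2, 4].
x_proj = clip(-0.5063) = -0.5063
y_proj = clip(-0.4658) = -0.4658
Step 4: Evaluate f.
f(-0.5063, -0.4658) = -5.1696


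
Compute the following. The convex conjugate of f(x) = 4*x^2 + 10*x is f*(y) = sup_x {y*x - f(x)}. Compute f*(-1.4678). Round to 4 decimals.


f*(y) = sup_x {y*x - a*x^2 - b*x} = sup_x {(y-b)*x - a*x^2}
FOC: (y - b) - 2a*x = 0 => x* = (y - b)/(2a)
x* = (-1.4678 - 10)/(2*4) = -1.4335
f*(-1.4678) = (y-b)^2/(4a) = (-1.4678 - 10)^2/(4*4)
= 131.5104/16 = 8.2194


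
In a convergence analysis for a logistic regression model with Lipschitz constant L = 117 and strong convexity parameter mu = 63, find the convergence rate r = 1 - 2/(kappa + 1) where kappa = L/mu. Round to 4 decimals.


Step 1: Compute the condition number.
kappa = L/mu = 117/63 = 1.8571
Step 2: Compute the convergence rate.
r = 1 - 2/(kappa + 1) = 1 - 2*mu/(L + mu) = (L - mu)/(L + mu) = 54/180 = 0.3


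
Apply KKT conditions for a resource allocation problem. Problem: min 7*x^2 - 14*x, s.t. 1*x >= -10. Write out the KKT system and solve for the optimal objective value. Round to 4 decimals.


Step 1: Try lambda = 0 (constraint inactive).
Stationarity: 2*7*x - 14 = 0
x* = 14/(2*7) = 1.0
Check constraint: 1*1.0 = 1.0 >= -10 -- satisfied.
Step 2: Compute optimal value.
f(x*) = 7*1.0^2 - 14*1.0 = -7.0


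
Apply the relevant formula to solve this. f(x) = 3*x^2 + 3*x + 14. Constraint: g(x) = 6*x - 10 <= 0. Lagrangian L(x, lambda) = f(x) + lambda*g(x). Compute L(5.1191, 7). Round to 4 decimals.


Step 1: Evaluate f(x).
f(5.1191) = 3*5.1191^2 + 3*5.1191 + 14 = 107.9729
Step 2: Evaluate g(x).
g(5.1191) = 6*5.1191 - 10 = 20.7146
Step 3: Compute Lagrangian.
L = 107.9729 + 7*20.7146 = 252.9751


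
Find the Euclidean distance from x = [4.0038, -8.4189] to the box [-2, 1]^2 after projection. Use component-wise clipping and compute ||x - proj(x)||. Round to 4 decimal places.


Project each component onto [-2, 1].
clip(4.0038) = 1.0, clip(-8.4189) = -2.0
Projection = [1.0, -2.0]
Squared diffs: [9.0228, 41.2023]
Distance = sqrt(50.2251) = 7.087


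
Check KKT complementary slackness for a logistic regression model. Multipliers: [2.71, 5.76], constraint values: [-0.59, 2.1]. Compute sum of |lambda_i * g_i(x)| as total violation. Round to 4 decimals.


KKT complementary slackness check:
lambda_1 * g_1 = 2.71 * -0.59 = -1.5989
lambda_2 * g_2 = 5.76 * 2.1 = 12.096
Total violation = 1.5989 + 12.096 = 13.6949


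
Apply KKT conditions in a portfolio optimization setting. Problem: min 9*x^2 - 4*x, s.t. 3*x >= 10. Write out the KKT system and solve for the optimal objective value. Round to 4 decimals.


Step 1: Try lambda = 0 (constraint inactive).
x_unc = 4/(2*9) = 0.2222
Check: 3*0.2222 = 0.6666 < 10 -- violated!
Step 2: Constraint must be active: 3*x = 10
x* = 10/3 = 3.3333 (rounded; the exact value 10/3 is used below)
lambda = (2*9*(10/3) - 4)/3 = 18.6667
Step 3: Compute optimal value.
f(x*) = 9*(10/3)^2 - 4*(10/3) = 86.6667


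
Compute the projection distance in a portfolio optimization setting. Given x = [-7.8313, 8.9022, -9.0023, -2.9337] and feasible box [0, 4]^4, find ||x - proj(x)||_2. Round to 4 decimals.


Project each component onto [0, 4].
clip(-7.8313) = 0.0, clip(8.9022) = 4.0, clip(-9.0023) = 0.0, clip(-2.9337) = 0.0
Projection = [0.0, 4.0, 0.0, 0.0]
Squared diffs: [61.3293, 24.0316, 81.0414, 8.6066]
Distance = sqrt(175.0089) = 13.2291


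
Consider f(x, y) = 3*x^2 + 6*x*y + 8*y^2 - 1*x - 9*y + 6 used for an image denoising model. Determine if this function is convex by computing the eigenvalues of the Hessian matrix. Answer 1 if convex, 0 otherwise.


The Hessian of f(x,y) = 3*x^2 + 6*x*y + 8*y^2 - 1*x - 9*y + 6 is:
H = [[6, 6], [6, 16]]
Trace = 6 + 16 = 22
Determinant = 6*16 - (6)^2 = 60
Discriminant = (22)^2 - 4*60 = 244.0
Eigenvalues: lambda_1 = 3.1898, lambda_2 = 18.8102
The function is convex.

1


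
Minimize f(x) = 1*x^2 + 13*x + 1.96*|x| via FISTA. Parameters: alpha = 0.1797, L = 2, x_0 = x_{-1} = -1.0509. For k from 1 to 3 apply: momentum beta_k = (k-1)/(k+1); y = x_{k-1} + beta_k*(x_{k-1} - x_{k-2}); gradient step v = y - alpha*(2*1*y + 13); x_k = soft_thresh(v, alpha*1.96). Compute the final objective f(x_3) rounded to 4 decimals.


FISTA on f(x) = 1*x^2 + 13*x + 1.96*|x|
L = 2, alpha = 0.1797
Iteration 1: beta = 0.0, y = -1.0509 + 0.0*(-1.0509 + 1.0509) = -1.0509
  grad(y) = 10.8982, v = y - alpha*grad = -3.0093
  prox(v) = soft_thresh(-3.0093, 0.3522) = -2.6571
Iteration 2: beta = 0.3333, y = -2.6571 + 0.3333*(-2.6571 + 1.0509) = -3.1925
  grad(y) = 6.615, v = y - alpha*grad = -4.3812
  prox(v) = soft_thresh(-4.3812, 0.3522) = -4.029
Iteration 3: beta = 0.5, y = -4.029 + 0.5*(-4.029 + 2.6571) = -4.715
  grad(y) = 3.5701, v = y - alpha*grad = -5.3565
  prox(v) = soft_thresh(-5.3565, 0.3522) = -5.0043
f(x_3) = 1*(-5.0043)^2 + 13*(-5.0043) + 1.96*|-5.0043| = -30.2044


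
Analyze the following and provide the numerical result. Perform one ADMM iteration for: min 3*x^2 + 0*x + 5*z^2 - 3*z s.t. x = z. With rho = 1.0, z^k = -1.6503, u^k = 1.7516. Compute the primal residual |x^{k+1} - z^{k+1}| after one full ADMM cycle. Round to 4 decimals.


ADMM iteration with rho = 1.0, z^k = -1.6503, u^k = 1.7516
Step 1: x-update.
Minimize 3*x^2 + 0*x + (1.0/2)*(x + 1.6503 + 1.7516)^2
FOC: (2*3 + 1.0)*x = 0 + 1.0*(-1.6503 - 1.7516)
x^{k+1} = -0.486
Step 2: z-update.
Minimize 5*z^2 - 3*z + (1.0/2)*(-0.486 - z + 1.7516)^2
FOC: (2*5 + 1.0)*z = 3 + 1.0*(-0.486 + 1.7516)
z^{k+1} = 0.3878
Step 3: u-update.
u^{k+1} = 1.7516 - 0.486 - 0.3878 = 0.8778
Step 4: Primal residual = |-0.486 - 0.3878| = 0.8738


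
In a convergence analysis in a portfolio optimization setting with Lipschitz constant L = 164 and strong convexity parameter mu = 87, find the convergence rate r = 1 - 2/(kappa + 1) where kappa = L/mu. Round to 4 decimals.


Step 1: Compute the condition number.
kappa = L/mu = 164/87 = 1.8851
Step 2: Compute the convergence rate.
r = 1 - 2/(kappa + 1) = 1 - 2*mu/(L + mu) = (L - mu)/(L + mu) = 77/251 = 0.3068


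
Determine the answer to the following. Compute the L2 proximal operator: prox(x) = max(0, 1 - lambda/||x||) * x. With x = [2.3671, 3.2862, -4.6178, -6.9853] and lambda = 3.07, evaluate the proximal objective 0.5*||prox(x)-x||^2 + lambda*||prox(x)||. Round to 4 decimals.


Step 1: Compute ||x||.
||x|| = 9.3017
Step 2: Compute scaling factor.
scale = max(0, 1 - 3.07/9.3017) = 0.67
Step 3: prox(x) = [1.5858, 2.2016, -3.0937, -4.6798]
||prox(x)|| = 6.2317
Step 4: Proximal objective.
0.5*||prox-x||^2 = 4.7125
lambda*||prox|| = 19.1313
Total = 23.8436
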